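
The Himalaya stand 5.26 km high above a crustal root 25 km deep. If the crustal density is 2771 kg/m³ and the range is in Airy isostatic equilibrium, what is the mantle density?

Airy balance: ρ_c h = (ρ_m − ρ_c) r → ρ_m = ρ_c (1 + h/r).
ρ_m = 2771 × (1 + 5.26 km/25 km) = 3350 kg/m³.

3350 kg/m³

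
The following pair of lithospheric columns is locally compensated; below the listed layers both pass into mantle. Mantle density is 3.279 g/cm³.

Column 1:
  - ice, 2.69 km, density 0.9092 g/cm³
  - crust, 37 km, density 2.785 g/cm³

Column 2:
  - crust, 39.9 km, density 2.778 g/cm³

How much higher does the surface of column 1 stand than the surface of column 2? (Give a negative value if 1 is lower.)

For any compensation level in the mantle, the mantle terms cancel and isostasy reduces to e = (Σt_1 − Σt_2) − (Σ(ρt)_1 − Σ(ρt)_2) / ρ_m.
Σt_1 = 39.69 km; Σt_2 = 39.9 km; Σ(ρt)_1 = 105.490748; Σ(ρt)_2 = 110.8422 (in km·g/cm³).
e = (39.69 − 39.9) − (105.490748 − 110.8422) / 3.279 = 1.42 km.

1.42 km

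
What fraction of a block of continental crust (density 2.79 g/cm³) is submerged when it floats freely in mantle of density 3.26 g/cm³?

Submerged fraction = ρ_obj/ρ_fluid = 2.79/3.26 = 0.856.

0.856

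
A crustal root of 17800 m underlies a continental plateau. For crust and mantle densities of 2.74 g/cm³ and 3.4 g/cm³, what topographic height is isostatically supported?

4290 m

Isostatic balance requires: ρ_c h = (ρ_m − ρ_c) r.
h = r (ρ_m − ρ_c) / ρ_c = 17800 m × (3.4 − 2.74) / 2.74 = 4290 m.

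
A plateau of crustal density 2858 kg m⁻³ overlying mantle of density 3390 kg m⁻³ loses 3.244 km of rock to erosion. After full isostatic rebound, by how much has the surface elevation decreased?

Rebound u = e ρ_c/ρ_m = 3.244 km × 2858/3390 = 2.735 km.
Net surface drop = e − u = 3.244 km − 2.735 km = e (ρ_m − ρ_c)/ρ_m = 0.509 km.

0.509 km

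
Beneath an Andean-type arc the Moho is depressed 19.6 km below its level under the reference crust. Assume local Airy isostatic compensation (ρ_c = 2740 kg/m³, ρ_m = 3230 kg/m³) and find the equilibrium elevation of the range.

By Archimedes' principle applied to the lithosphere: ρ_c h = (ρ_m − ρ_c) r.
h = r (ρ_m − ρ_c) / ρ_c = 19.6 km × (3230 − 2740) / 2740 = 3.51 km.

3.51 km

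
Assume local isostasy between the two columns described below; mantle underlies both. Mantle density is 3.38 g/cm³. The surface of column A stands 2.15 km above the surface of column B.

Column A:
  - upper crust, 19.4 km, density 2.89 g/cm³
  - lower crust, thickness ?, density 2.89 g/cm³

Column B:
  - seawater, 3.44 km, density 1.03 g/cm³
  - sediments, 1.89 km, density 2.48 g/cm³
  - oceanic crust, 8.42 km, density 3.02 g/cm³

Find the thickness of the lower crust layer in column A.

Take the compensation level at the base of the deeper column (depth z_c below the surface of column A) and equate Σ ρ_i t_i down to z_c; mantle fills any gap and the z_c terms cancel.
Column A: 19.4×2.89 + x×2.89 + (z_c − 19.4 − x)×3.38
Column B: 2.15×0 + 3.44×1.03 + 1.89×2.48 + 8.42×3.02 + (z_c − 2.15 − 13.75)×3.38
The z_c×3.38 term appears on both sides and cancels. Collect the known terms of each column as K = Σ(ρt)_known − 3.38 × (depth of known layers): K_A = 56.066 − 3.38×19.4 = −9.506; K_B = 33.6588 − 3.38×(2.15 + 13.75) = −20.0832.
Balance: K_A − x×(3.38 − 2.89) = K_B, so x = (K_A − K_B)/(3.38 − 2.89) = 10.5772/0.49 = 21.6 km.

21.6 km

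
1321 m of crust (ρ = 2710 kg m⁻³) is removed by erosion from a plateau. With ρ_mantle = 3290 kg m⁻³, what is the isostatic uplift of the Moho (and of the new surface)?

Unloading: uplift u = e ρ_c/ρ_m = 1321 m × 2710/3290 = 1090 m.

1090 m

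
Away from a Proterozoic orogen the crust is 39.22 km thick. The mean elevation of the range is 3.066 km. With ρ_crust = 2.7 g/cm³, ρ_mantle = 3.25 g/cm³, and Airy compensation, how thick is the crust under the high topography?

57.3 km

Root depth r = h ρ_c / (ρ_m − ρ_c) = 3.066 km × 2.7 / 0.55 = 15.05 km.
Total thickness = T + h + r = 39.22 km + 3.066 km + 15.05 km = 57.3 km.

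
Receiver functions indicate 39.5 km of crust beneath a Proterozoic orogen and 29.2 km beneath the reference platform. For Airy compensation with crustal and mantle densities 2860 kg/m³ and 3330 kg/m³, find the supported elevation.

Excess crust Δ = 39.5 km − 29.2 km = 10.3 km, split between elevation h and root r with h + r = Δ.
Airy balance ρ_c h = (ρ_m − ρ_c) r gives r = h ρ_c/(ρ_m − ρ_c), so h (1 + ρ_c/(ρ_m − ρ_c)) = Δ, i.e. h = Δ (ρ_m − ρ_c)/ρ_m.
h = 10.3 km × 470/3330 = 1.45 km.

1.45 km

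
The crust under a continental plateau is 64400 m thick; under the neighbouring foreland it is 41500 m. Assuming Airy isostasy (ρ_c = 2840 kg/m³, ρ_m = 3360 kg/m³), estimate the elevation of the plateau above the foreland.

3540 m

Excess crust Δ = 64400 m − 41500 m = 22900 m, split between elevation h and root r with h + r = Δ.
Airy balance ρ_c h = (ρ_m − ρ_c) r gives r = h ρ_c/(ρ_m − ρ_c), so h (1 + ρ_c/(ρ_m − ρ_c)) = Δ, i.e. h = Δ (ρ_m − ρ_c)/ρ_m.
h = 22900 m × 520/3360 = 3540 m.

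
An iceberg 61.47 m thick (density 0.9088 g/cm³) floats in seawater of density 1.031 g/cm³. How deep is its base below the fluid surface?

54.2 m

Draft d = t ρ_obj/ρ_fluid = 61.47 m × 0.9088/1.031 = 54.2 m.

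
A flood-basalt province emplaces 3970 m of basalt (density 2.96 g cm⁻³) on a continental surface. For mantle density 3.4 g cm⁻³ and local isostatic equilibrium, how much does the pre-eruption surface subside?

Subaerial loading: s = t ρ_load / ρ_m.
s = 3970 m × 2.96/3.4 = 3460 m.

3460 m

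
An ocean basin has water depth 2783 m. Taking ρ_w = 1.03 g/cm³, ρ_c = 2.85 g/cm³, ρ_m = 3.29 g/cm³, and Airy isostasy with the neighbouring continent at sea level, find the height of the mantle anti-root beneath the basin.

Isostatic balance requires: replacing crust with seawater at the top is compensated by replacing crust with mantle at the base: d (ρ_c − ρ_w) = a (ρ_m − ρ_c).
a = d (ρ_c − ρ_w)/(ρ_m − ρ_c) = 2783 m × 1.82/0.44 = 11500 m.

11500 m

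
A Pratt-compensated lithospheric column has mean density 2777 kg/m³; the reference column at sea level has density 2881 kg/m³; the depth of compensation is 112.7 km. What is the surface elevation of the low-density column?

4.22 km

ρ_ref D = ρ (D + h) → h = D (ρ_ref − ρ)/ρ.
h = 112.7 km × (2881 − 2777)/2777 = 4.22 km.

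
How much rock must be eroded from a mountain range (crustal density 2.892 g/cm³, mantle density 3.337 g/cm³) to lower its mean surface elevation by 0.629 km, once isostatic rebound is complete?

Net drop Δ = e − u = e − e ρ_c/ρ_m = e (ρ_m − ρ_c)/ρ_m.
e = Δ ρ_m/(ρ_m − ρ_c) = 0.629 km × 3.337/0.445 = 4.72 km.

4.72 km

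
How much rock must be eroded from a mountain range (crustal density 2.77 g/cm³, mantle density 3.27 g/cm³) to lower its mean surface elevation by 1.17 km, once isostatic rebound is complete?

7.65 km

Net drop Δ = e − u = e − e ρ_c/ρ_m = e (ρ_m − ρ_c)/ρ_m.
e = Δ ρ_m/(ρ_m − ρ_c) = 1.17 km × 3.27/0.5 = 7.65 km.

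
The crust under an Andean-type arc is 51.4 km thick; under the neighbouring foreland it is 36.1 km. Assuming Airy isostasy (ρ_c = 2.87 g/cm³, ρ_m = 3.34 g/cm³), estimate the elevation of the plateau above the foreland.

2.15 km

Excess crust Δ = 51.4 km − 36.1 km = 15.3 km, split between elevation h and root r with h + r = Δ.
Airy balance ρ_c h = (ρ_m − ρ_c) r gives r = h ρ_c/(ρ_m − ρ_c), so h (1 + ρ_c/(ρ_m − ρ_c)) = Δ, i.e. h = Δ (ρ_m − ρ_c)/ρ_m.
h = 15.3 km × 0.47/3.34 = 2.15 km.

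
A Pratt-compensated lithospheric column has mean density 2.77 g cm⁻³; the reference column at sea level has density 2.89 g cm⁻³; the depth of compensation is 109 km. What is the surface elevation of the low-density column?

ρ_ref D = ρ (D + h) → h = D (ρ_ref − ρ)/ρ.
h = 109 km × (2.89 − 2.77)/2.77 = 4.72 km.

4.72 km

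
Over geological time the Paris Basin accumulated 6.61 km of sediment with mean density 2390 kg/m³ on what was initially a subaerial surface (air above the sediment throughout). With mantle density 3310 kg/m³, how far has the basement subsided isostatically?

4.77 km

Subaerial load: s = t ρ_sed / ρ_m = 6.61 km × 2390/3310 = 4.77 km.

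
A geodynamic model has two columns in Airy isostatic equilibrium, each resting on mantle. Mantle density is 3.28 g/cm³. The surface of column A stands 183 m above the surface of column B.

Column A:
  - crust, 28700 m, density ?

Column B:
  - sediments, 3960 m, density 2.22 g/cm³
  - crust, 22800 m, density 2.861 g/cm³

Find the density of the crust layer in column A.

2.78 g/cm³

Take the compensation level at the base of the deeper column (depth z_c below the surface of column A) and equate Σ ρ_i t_i down to z_c; mantle fills any gap and the z_c terms cancel.
Column A: 28700×ρ + (z_c − 28700)×3.28
Column B: 183×0 + 3960×2.22 + 22800×2.861 + (z_c − 183 − 26760)×3.28
The z_c×3.28 term appears on both sides and cancels. Collect the known terms of each column as K = Σ(ρt)_known − 3.28 × (depth of known layers): K_A = 0 − 3.28×28700 = −94136; K_B = 74022 − 3.28×(183 + 26760) = −14351.04.
Balance: K_A + 28700×ρ = K_B, so ρ = (K_B − K_A)/28700 = 79785/28700 = 2.78 g/cm³.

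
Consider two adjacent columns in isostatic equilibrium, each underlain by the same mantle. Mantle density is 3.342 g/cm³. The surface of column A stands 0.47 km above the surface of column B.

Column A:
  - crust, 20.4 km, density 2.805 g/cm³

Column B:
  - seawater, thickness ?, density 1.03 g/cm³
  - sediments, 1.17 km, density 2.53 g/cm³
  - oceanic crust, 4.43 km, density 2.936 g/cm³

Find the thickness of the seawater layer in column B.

2.87 km

Take the compensation level at the base of the deeper column (depth z_c below the surface of column A) and equate Σ ρ_i t_i down to z_c; mantle fills any gap and the z_c terms cancel.
Column A: 20.4×2.805 + (z_c − 20.4)×3.342
Column B: 0.47×0 + x×1.03 + 1.17×2.53 + 4.43×2.936 + (z_c − 0.47 − 5.6 − x)×3.342
The z_c×3.342 term appears on both sides and cancels. Collect the known terms of each column as K = Σ(ρt)_known − 3.342 × (depth of known layers): K_A = 57.222 − 3.342×20.4 = −10.9548; K_B = 15.96658 − 3.342×(0.47 + 5.6) = −4.31936.
Balance: K_A = K_B − x×(3.342 − 1.03), so x = (K_B − K_A)/(3.342 − 1.03) = 6.63544/2.312 = 2.87 km.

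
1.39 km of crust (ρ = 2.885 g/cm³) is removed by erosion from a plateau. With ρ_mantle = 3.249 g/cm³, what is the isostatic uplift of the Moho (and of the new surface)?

1.23 km

Unloading: uplift u = e ρ_c/ρ_m = 1.39 km × 2.885/3.249 = 1.23 km.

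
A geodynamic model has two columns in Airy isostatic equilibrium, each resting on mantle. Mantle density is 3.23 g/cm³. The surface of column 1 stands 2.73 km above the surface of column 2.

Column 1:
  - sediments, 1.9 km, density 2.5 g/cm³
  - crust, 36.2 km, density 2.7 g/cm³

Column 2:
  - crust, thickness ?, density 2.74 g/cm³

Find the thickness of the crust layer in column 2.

24 km

Take the compensation level at the base of the deeper column (depth z_c below the surface of column 1) and equate Σ ρ_i t_i down to z_c; mantle fills any gap and the z_c terms cancel.
Column 1: 1.9×2.5 + 36.2×2.7 + (z_c − 38.1)×3.23
Column 2: 2.73×0 + x×2.74 + (z_c − 2.73 − 0 − x)×3.23
The z_c×3.23 term appears on both sides and cancels. Collect the known terms of each column as K = Σ(ρt)_known − 3.23 × (depth of known layers): K_1 = 102.49 − 3.23×38.1 = −20.573; K_2 = 0 − 3.23×(2.73 + 0) = −8.8179.
Balance: K_1 = K_2 − x×(3.23 − 2.74), so x = (K_2 − K_1)/(3.23 − 2.74) = 11.7551/0.49 = 24 km.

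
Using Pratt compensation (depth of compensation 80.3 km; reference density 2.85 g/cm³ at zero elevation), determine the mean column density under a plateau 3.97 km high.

2.72 g/cm³

Pratt balance: ρ_ref D = ρ (D + h).
ρ = ρ_ref D/(D + h) = 2.85 × 80.3 km/(80.3 km + 3.97 km) = 2.72 g/cm³.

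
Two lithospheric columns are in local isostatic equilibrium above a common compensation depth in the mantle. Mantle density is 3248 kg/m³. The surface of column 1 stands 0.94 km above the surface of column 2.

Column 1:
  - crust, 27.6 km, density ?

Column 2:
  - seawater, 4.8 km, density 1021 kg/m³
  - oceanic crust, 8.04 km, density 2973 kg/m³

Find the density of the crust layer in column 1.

2670 kg/m³

Take the compensation level at the base of the deeper column (depth z_c below the surface of column 1) and equate Σ ρ_i t_i down to z_c; mantle fills any gap and the z_c terms cancel.
Column 1: 27.6×ρ + (z_c − 27.6)×3248
Column 2: 0.94×0 + 4.8×1021 + 8.04×2973 + (z_c − 0.94 − 12.84)×3248
The z_c×3248 term appears on both sides and cancels. Collect the known terms of each column as K = Σ(ρt)_known − 3248 × (depth of known layers): K_1 = 0 − 3248×27.6 = −89644.8; K_2 = 28803.72 − 3248×(0.94 + 12.84) = −15953.72.
Balance: K_1 + 27.6×ρ = K_2, so ρ = (K_2 − K_1)/27.6 = 73691.1/27.6 = 2670 kg/m³.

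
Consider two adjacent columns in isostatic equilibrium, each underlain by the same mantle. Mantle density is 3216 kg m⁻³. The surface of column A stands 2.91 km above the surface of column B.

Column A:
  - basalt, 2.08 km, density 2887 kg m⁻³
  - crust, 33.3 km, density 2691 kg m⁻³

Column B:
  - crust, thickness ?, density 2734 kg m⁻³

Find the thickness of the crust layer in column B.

18.3 km

Take the compensation level at the base of the deeper column (depth z_c below the surface of column A) and equate Σ ρ_i t_i down to z_c; mantle fills any gap and the z_c terms cancel.
Column A: 2.08×2887 + 33.3×2691 + (z_c − 35.38)×3216
Column B: 2.91×0 + x×2734 + (z_c − 2.91 − 0 − x)×3216
The z_c×3216 term appears on both sides and cancels. Collect the known terms of each column as K = Σ(ρt)_known − 3216 × (depth of known layers): K_A = 95615.26 − 3216×35.38 = −18166.82; K_B = 0 − 3216×(2.91 + 0) = −9358.56.
Balance: K_A = K_B − x×(3216 − 2734), so x = (K_B − K_A)/(3216 − 2734) = 8808.26/482 = 18.3 km.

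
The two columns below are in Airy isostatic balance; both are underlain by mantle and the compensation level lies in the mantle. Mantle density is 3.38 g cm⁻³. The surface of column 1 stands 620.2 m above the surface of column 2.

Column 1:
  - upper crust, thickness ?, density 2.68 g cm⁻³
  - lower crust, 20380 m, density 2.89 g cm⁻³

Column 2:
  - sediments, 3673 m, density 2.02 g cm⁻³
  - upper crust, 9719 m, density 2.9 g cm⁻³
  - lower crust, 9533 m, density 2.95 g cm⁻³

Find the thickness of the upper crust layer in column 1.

8390 m

Take the compensation level at the base of the deeper column (depth z_c below the surface of column 1) and equate Σ ρ_i t_i down to z_c; mantle fills any gap and the z_c terms cancel.
Column 1: x×2.68 + 20380×2.89 + (z_c − 20380 − x)×3.38
Column 2: 620.2×0 + 3673×2.02 + 9719×2.9 + 9533×2.95 + (z_c − 620.2 − 22925)×3.38
The z_c×3.38 term appears on both sides and cancels. Collect the known terms of each column as K = Σ(ρt)_known − 3.38 × (depth of known layers): K_1 = 58898.2 − 3.38×20380 = −9986.2; K_2 = 63726.91 − 3.38×(620.2 + 22925) = −15855.866.
Balance: K_1 − x×(3.38 − 2.68) = K_2, so x = (K_1 − K_2)/(3.38 − 2.68) = 5869.67/0.7 = 8390 m.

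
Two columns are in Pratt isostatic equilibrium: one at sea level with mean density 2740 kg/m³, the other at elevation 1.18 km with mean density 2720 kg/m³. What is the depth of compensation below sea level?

160 km

ρ_ref D = ρ (D + h) → D (ρ_ref − ρ) = ρ h.
D = ρ h/(ρ_ref − ρ) = 2720 × 1.18 km/(2740 − 2720) = 160 km.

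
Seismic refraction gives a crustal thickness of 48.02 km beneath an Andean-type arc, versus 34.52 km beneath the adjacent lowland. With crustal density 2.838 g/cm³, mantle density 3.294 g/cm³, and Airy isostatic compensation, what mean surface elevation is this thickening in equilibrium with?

Excess crust Δ = 48.02 km − 34.52 km = 13.5 km, split between elevation h and root r with h + r = Δ.
Airy balance ρ_c h = (ρ_m − ρ_c) r gives r = h ρ_c/(ρ_m − ρ_c), so h (1 + ρ_c/(ρ_m − ρ_c)) = Δ, i.e. h = Δ (ρ_m − ρ_c)/ρ_m.
h = 13.5 km × 0.456/3.294 = 1.87 km.

1.87 km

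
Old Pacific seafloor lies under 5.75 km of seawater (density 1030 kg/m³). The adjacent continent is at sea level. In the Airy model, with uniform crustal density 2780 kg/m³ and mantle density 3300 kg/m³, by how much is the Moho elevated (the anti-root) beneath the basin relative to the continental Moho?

19.4 km

Equating mass per unit area of the two columns: replacing crust with seawater at the top is compensated by replacing crust with mantle at the base: d (ρ_c − ρ_w) = a (ρ_m − ρ_c).
a = d (ρ_c − ρ_w)/(ρ_m − ρ_c) = 5.75 km × 1750/520 = 19.4 km.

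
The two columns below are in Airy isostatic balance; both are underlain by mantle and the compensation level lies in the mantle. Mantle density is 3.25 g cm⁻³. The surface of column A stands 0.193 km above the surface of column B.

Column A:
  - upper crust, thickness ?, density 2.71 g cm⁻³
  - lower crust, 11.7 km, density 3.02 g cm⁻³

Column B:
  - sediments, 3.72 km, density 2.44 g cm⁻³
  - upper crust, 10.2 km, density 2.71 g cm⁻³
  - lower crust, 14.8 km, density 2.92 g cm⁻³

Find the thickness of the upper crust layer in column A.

21 km

Take the compensation level at the base of the deeper column (depth z_c below the surface of column A) and equate Σ ρ_i t_i down to z_c; mantle fills any gap and the z_c terms cancel.
Column A: x×2.71 + 11.7×3.02 + (z_c − 11.7 − x)×3.25
Column B: 0.193×0 + 3.72×2.44 + 10.2×2.71 + 14.8×2.92 + (z_c − 0.193 − 28.72)×3.25
The z_c×3.25 term appears on both sides and cancels. Collect the known terms of each column as K = Σ(ρt)_known − 3.25 × (depth of known layers): K_A = 35.334 − 3.25×11.7 = −2.691; K_B = 79.9348 − 3.25×(0.193 + 28.72) = −14.03245.
Balance: K_A − x×(3.25 − 2.71) = K_B, so x = (K_A − K_B)/(3.25 − 2.71) = 11.3415/0.54 = 21 km.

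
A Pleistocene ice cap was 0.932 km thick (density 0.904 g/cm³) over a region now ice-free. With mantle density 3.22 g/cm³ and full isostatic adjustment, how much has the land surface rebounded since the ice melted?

Removing the load lets mantle flow back in; uplift u satisfies ρ_ice t = ρ_m u.
u = t ρ_ice/ρ_m = 0.932 km × 0.904/3.22 = 0.262 km.

0.262 km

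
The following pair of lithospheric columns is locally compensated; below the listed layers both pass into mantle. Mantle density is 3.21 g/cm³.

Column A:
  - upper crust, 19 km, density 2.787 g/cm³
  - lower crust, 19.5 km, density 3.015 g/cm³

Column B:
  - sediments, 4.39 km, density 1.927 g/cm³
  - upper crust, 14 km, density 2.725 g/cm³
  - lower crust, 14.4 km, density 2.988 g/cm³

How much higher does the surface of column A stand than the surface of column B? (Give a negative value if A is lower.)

−1.18 km

For any compensation level in the mantle, the mantle terms cancel and isostasy reduces to e = (Σt_A − Σt_B) − (Σ(ρt)_A − Σ(ρt)_B) / ρ_m.
Σt_A = 38.5 km; Σt_B = 32.79 km; Σ(ρt)_A = 111.7455; Σ(ρt)_B = 89.63673 (in km·g/cm³).
e = (38.5 − 32.79) − (111.7455 − 89.63673) / 3.21 = −1.18 km.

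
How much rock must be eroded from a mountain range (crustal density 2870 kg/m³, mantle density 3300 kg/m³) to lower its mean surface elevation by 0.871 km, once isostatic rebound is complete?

6.68 km

Net drop Δ = e − u = e − e ρ_c/ρ_m = e (ρ_m − ρ_c)/ρ_m.
e = Δ ρ_m/(ρ_m − ρ_c) = 0.871 km × 3300/430 = 6.68 km.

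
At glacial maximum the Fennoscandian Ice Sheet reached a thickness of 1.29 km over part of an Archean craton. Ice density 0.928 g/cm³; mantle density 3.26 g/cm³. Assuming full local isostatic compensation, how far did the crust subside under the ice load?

For local isostatic compensation: the ice load ρ_ice t is balanced by mantle displaced below, ρ_m s.
s = t ρ_ice / ρ_m = 1.29 km × 0.928/3.26 = 0.367 km.

0.367 km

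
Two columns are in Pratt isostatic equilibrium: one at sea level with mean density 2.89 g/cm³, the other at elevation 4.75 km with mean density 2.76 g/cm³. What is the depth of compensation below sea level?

ρ_ref D = ρ (D + h) → D (ρ_ref − ρ) = ρ h.
D = ρ h/(ρ_ref − ρ) = 2.76 × 4.75 km/(2.89 − 2.76) = 101 km.

101 km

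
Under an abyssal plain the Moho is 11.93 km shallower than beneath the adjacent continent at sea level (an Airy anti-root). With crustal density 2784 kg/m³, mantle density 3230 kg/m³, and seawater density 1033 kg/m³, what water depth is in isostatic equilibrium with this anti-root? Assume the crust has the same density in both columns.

3.04 km

Replacing a thickness d of crust by seawater at the top must be balanced by replacing crust with mantle at the base: d (ρ_c − ρ_w) = a (ρ_m − ρ_c).
d = a (ρ_m − ρ_c)/(ρ_c − ρ_w) = 11.93 km × 446/1751 = 3.04 km.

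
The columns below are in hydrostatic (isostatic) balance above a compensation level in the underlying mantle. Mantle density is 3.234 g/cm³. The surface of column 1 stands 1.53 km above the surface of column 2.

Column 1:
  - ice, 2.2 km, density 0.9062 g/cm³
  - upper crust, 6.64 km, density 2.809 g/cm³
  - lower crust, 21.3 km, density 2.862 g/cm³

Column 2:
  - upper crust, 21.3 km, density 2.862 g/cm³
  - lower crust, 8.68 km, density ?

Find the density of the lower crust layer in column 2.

Take the compensation level at the base of the deeper column (depth z_c below the surface of column 1) and equate Σ ρ_i t_i down to z_c; mantle fills any gap and the z_c terms cancel.
Column 1: 2.2×0.9062 + 6.64×2.809 + 21.3×2.862 + (z_c − 30.14)×3.234
Column 2: 1.53×0 + 21.3×2.862 + 8.68×ρ + (z_c − 1.53 − 29.98)×3.234
The z_c×3.234 term appears on both sides and cancels. Collect the known terms of each column as K = Σ(ρt)_known − 3.234 × (depth of known layers): K_1 = 81.606 − 3.234×30.14 = −15.86676; K_2 = 60.9606 − 3.234×(1.53 + 29.98) = −40.94274.
Balance: K_1 = K_2 + 8.68×ρ, so ρ = (K_1 − K_2)/8.68 = 25.076/8.68 = 2.89 g/cm³.

2.89 g/cm³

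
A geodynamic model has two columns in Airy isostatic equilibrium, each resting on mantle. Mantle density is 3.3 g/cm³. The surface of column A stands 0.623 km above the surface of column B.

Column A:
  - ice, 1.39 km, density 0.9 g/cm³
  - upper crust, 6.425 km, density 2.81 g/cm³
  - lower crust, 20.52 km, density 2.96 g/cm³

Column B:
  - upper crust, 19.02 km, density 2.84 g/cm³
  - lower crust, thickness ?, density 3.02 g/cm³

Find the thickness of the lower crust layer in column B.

9.49 km

Take the compensation level at the base of the deeper column (depth z_c below the surface of column A) and equate Σ ρ_i t_i down to z_c; mantle fills any gap and the z_c terms cancel.
Column A: 1.39×0.9 + 6.425×2.81 + 20.52×2.96 + (z_c − 28.335)×3.3
Column B: 0.623×0 + 19.02×2.84 + x×3.02 + (z_c − 0.623 − 19.02 − x)×3.3
The z_c×3.3 term appears on both sides and cancels. Collect the known terms of each column as K = Σ(ρt)_known − 3.3 × (depth of known layers): K_A = 80.04445 − 3.3×28.335 = −13.46105; K_B = 54.0168 − 3.3×(0.623 + 19.02) = −10.8051.
Balance: K_A = K_B − x×(3.3 − 3.02), so x = (K_B − K_A)/(3.3 − 3.02) = 2.65595/0.28 = 9.49 km.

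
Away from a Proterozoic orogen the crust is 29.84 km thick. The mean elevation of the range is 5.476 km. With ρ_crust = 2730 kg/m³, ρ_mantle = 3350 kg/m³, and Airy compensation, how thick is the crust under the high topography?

Root depth r = h ρ_c / (ρ_m − ρ_c) = 5.476 km × 2730 / 620 = 24.11 km.
Total thickness = T + h + r = 29.84 km + 5.476 km + 24.11 km = 59.4 km.

59.4 km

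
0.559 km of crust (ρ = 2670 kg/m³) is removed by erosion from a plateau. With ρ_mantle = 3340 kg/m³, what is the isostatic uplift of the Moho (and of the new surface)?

0.447 km

Unloading: uplift u = e ρ_c/ρ_m = 0.559 km × 2670/3340 = 0.447 km.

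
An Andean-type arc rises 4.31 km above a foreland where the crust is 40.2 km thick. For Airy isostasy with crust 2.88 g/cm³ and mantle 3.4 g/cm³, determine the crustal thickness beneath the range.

Root depth r = h ρ_c / (ρ_m − ρ_c) = 4.31 km × 2.88 / 0.52 = 23.87 km.
Total thickness = T + h + r = 40.2 km + 4.31 km + 23.87 km = 68.4 km.

68.4 km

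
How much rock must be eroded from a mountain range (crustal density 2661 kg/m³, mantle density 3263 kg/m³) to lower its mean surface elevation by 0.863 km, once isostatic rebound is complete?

Net drop Δ = e − u = e − e ρ_c/ρ_m = e (ρ_m − ρ_c)/ρ_m.
e = Δ ρ_m/(ρ_m − ρ_c) = 0.863 km × 3263/602 = 4.68 km.

4.68 km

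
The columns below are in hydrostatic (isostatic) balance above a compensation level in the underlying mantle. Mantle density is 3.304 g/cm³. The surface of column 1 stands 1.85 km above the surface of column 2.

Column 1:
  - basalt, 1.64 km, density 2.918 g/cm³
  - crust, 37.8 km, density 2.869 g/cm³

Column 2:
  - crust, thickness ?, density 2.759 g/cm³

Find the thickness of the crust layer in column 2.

Take the compensation level at the base of the deeper column (depth z_c below the surface of column 1) and equate Σ ρ_i t_i down to z_c; mantle fills any gap and the z_c terms cancel.
Column 1: 1.64×2.918 + 37.8×2.869 + (z_c − 39.44)×3.304
Column 2: 1.85×0 + x×2.759 + (z_c − 1.85 − 0 − x)×3.304
The z_c×3.304 term appears on both sides and cancels. Collect the known terms of each column as K = Σ(ρt)_known − 3.304 × (depth of known layers): K_1 = 113.23372 − 3.304×39.44 = −17.07604; K_2 = 0 − 3.304×(1.85 + 0) = −6.1124.
Balance: K_1 = K_2 − x×(3.304 − 2.759), so x = (K_2 − K_1)/(3.304 − 2.759) = 10.9636/0.545 = 20.1 km.

20.1 km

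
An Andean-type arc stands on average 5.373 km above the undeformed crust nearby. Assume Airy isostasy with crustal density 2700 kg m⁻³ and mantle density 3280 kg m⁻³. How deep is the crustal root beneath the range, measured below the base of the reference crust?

Equating mass per unit area of the two columns: the weight of the topography is balanced by the buoyancy of the root, ρ_c h = (ρ_m − ρ_c) r.
r = h · ρ_c / (ρ_m − ρ_c) = 5.373 km × 2700 / (3280 − 2700) = 25 km.

25 km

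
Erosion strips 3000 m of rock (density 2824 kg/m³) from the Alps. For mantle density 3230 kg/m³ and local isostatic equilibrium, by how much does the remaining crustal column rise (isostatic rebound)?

2620 m

Unloading: uplift u = e ρ_c/ρ_m = 3000 m × 2824/3230 = 2620 m.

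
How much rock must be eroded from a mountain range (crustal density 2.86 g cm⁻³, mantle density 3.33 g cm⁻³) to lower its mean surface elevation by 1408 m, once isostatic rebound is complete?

Net drop Δ = e − u = e − e ρ_c/ρ_m = e (ρ_m − ρ_c)/ρ_m.
e = Δ ρ_m/(ρ_m − ρ_c) = 1408 m × 3.33/0.47 = 9980 m.

9980 m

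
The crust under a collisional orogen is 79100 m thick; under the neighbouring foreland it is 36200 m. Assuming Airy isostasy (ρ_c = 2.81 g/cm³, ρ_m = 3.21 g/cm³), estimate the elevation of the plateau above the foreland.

Excess crust Δ = 79100 m − 36200 m = 42900 m, split between elevation h and root r with h + r = Δ.
Airy balance ρ_c h = (ρ_m − ρ_c) r gives r = h ρ_c/(ρ_m − ρ_c), so h (1 + ρ_c/(ρ_m − ρ_c)) = Δ, i.e. h = Δ (ρ_m − ρ_c)/ρ_m.
h = 42900 m × 0.4/3.21 = 5350 m.

5350 m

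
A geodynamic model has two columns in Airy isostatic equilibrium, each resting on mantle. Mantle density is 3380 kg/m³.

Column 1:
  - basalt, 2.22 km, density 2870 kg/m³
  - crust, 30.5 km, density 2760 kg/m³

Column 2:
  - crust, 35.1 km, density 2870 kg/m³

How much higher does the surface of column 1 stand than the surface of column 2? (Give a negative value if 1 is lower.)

For any compensation level in the mantle, the mantle terms cancel and isostasy reduces to e = (Σt_1 − Σt_2) − (Σ(ρt)_1 − Σ(ρt)_2) / ρ_m.
Σt_1 = 32.72 km; Σt_2 = 35.1 km; Σ(ρt)_1 = 90551.4; Σ(ρt)_2 = 100737 (in km·kg/m³).
e = (32.72 − 35.1) − (90551.4 − 100737) / 3380 = 0.633 km.

0.633 km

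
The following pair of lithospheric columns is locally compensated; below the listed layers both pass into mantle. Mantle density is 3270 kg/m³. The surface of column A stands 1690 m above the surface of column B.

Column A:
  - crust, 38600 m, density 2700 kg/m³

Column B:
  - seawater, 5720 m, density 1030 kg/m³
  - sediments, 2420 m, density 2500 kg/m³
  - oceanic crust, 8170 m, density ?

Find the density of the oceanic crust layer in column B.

Take the compensation level at the base of the deeper column (depth z_c below the surface of column A) and equate Σ ρ_i t_i down to z_c; mantle fills any gap and the z_c terms cancel.
Column A: 38600×2700 + (z_c − 38600)×3270
Column B: 1690×0 + 5720×1030 + 2420×2500 + 8170×ρ + (z_c − 1690 − 16310)×3270
The z_c×3270 term appears on both sides and cancels. Collect the known terms of each column as K = Σ(ρt)_known − 3270 × (depth of known layers): K_A = 104220000 − 3270×38600 = −22002000; K_B = 11941600 − 3270×(1690 + 16310) = −46918400.
Balance: K_A = K_B + 8170×ρ, so ρ = (K_A − K_B)/8170 = 24916400/8170 = 3050 kg/m³.

3050 kg/m³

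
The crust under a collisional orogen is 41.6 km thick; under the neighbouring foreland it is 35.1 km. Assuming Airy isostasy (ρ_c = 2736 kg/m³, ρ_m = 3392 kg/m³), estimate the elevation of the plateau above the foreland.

1.26 km

Excess crust Δ = 41.6 km − 35.1 km = 6.5 km, split between elevation h and root r with h + r = Δ.
Airy balance ρ_c h = (ρ_m − ρ_c) r gives r = h ρ_c/(ρ_m − ρ_c), so h (1 + ρ_c/(ρ_m − ρ_c)) = Δ, i.e. h = Δ (ρ_m − ρ_c)/ρ_m.
h = 6.5 km × 656/3392 = 1.26 km.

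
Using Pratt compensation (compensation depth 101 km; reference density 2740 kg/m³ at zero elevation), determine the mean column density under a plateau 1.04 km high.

Pratt balance: ρ_ref D = ρ (D + h).
ρ = ρ_ref D/(D + h) = 2740 × 101 km/(101 km + 1.04 km) = 2710 kg/m³.

2710 kg/m³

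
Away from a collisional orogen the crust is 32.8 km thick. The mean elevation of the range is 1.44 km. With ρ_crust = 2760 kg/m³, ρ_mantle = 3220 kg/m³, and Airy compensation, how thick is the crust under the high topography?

Root depth r = h ρ_c / (ρ_m − ρ_c) = 1.44 km × 2760 / 460 = 8.64 km.
Total thickness = T + h + r = 32.8 km + 1.44 km + 8.64 km = 42.9 km.

42.9 km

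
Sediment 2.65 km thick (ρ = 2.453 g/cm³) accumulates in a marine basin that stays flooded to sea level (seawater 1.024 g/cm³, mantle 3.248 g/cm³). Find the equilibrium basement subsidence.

Submarine loading: the sediment displaces seawater, and the subsidence is in turn flooded, so s (ρ_m − ρ_w) = t (ρ_sed − ρ_w).
s = 2.65 km × (2.453 − 1.024) / (3.248 − 1.024) = 1.7 km.

1.7 km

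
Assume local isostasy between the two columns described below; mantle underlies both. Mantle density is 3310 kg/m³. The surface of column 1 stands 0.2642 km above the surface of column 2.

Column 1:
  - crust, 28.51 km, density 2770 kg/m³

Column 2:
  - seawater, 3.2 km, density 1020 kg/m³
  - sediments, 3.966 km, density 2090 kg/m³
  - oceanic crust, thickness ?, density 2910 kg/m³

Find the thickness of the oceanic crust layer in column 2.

5.89 km

Take the compensation level at the base of the deeper column (depth z_c below the surface of column 1) and equate Σ ρ_i t_i down to z_c; mantle fills any gap and the z_c terms cancel.
Column 1: 28.51×2770 + (z_c − 28.51)×3310
Column 2: 0.2642×0 + 3.2×1020 + 3.966×2090 + x×2910 + (z_c − 0.2642 − 7.166 − x)×3310
The z_c×3310 term appears on both sides and cancels. Collect the known terms of each column as K = Σ(ρt)_known − 3310 × (depth of known layers): K_1 = 78972.7 − 3310×28.51 = −15395.4; K_2 = 11552.94 − 3310×(0.2642 + 7.166) = −13041.022.
Balance: K_1 = K_2 − x×(3310 − 2910), so x = (K_2 − K_1)/(3310 − 2910) = 2354.38/400 = 5.89 km.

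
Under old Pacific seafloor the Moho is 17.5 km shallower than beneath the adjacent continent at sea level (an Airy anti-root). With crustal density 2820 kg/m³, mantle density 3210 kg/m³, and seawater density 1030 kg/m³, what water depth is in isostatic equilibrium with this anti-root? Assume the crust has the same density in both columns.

3.81 km

Replacing a thickness d of crust by seawater at the top must be balanced by replacing crust with mantle at the base: d (ρ_c − ρ_w) = a (ρ_m − ρ_c).
d = a (ρ_m − ρ_c)/(ρ_c − ρ_w) = 17.5 km × 390/1790 = 3.81 km.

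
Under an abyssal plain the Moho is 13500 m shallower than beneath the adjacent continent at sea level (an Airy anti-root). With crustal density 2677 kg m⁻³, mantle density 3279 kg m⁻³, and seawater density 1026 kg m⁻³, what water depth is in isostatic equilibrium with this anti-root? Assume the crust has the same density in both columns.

Replacing a thickness d of crust by seawater at the top must be balanced by replacing crust with mantle at the base: d (ρ_c − ρ_w) = a (ρ_m − ρ_c).
d = a (ρ_m − ρ_c)/(ρ_c − ρ_w) = 13500 m × 602/1651 = 4920 m.

4920 m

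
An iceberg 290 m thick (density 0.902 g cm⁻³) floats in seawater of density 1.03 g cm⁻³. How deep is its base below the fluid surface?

Draft d = t ρ_obj/ρ_fluid = 290 m × 0.902/1.03 = 254 m.

254 m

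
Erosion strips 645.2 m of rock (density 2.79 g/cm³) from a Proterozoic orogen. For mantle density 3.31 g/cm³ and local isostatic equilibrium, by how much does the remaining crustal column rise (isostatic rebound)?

Unloading: uplift u = e ρ_c/ρ_m = 645.2 m × 2.79/3.31 = 544 m.

544 m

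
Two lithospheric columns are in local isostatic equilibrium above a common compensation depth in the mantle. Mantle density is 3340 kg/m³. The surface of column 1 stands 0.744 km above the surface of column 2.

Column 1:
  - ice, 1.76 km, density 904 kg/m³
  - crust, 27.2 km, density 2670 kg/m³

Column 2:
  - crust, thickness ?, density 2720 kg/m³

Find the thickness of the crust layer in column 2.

Take the compensation level at the base of the deeper column (depth z_c below the surface of column 1) and equate Σ ρ_i t_i down to z_c; mantle fills any gap and the z_c terms cancel.
Column 1: 1.76×904 + 27.2×2670 + (z_c − 28.96)×3340
Column 2: 0.744×0 + x×2720 + (z_c − 0.744 − 0 − x)×3340
The z_c×3340 term appears on both sides and cancels. Collect the known terms of each column as K = Σ(ρt)_known − 3340 × (depth of known layers): K_1 = 74215.04 − 3340×28.96 = −22511.36; K_2 = 0 − 3340×(0.744 + 0) = −2484.96.
Balance: K_1 = K_2 − x×(3340 − 2720), so x = (K_2 − K_1)/(3340 − 2720) = 20026.4/620 = 32.3 km.

32.3 km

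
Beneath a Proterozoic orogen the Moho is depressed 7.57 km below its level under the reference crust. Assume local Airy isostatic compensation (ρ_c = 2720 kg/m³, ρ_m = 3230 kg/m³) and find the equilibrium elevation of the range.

By Archimedes' principle applied to the lithosphere: ρ_c h = (ρ_m − ρ_c) r.
h = r (ρ_m − ρ_c) / ρ_c = 7.57 km × (3230 − 2720) / 2720 = 1.42 km.

1.42 km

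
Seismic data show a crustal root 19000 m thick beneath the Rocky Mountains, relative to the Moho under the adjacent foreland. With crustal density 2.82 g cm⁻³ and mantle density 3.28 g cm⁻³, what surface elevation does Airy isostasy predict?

3100 m

By Archimedes' principle applied to the lithosphere: ρ_c h = (ρ_m − ρ_c) r.
h = r (ρ_m − ρ_c) / ρ_c = 19000 m × (3.28 − 2.82) / 2.82 = 3100 m.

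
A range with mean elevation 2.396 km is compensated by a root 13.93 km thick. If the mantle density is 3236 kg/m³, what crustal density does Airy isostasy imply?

2760 kg/m³

ρ_c h = (ρ_m − ρ_c) r → ρ_c (h + r) = ρ_m r → ρ_c = ρ_m r / (h + r).
ρ_c = 3236 × 13.93 km / (2.396 km + 13.93 km) = 2760 kg/m³.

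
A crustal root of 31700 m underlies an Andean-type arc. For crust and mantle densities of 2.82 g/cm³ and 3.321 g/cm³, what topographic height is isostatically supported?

5630 m

For local isostatic compensation: ρ_c h = (ρ_m − ρ_c) r.
h = r (ρ_m − ρ_c) / ρ_c = 31700 m × (3.321 − 2.82) / 2.82 = 5630 m.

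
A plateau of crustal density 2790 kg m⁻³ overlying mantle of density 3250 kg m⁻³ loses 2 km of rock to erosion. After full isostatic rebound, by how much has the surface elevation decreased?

Rebound u = e ρ_c/ρ_m = 2 km × 2790/3250 = 1.717 km.
Net surface drop = e − u = 2 km − 1.717 km = e (ρ_m − ρ_c)/ρ_m = 0.283 km.

0.283 km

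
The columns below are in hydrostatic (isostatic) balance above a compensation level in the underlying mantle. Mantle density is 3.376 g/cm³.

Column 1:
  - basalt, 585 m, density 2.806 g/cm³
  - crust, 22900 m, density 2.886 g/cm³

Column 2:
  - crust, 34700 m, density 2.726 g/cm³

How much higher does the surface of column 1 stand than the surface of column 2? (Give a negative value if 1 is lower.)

−3260 m

For any compensation level in the mantle, the mantle terms cancel and isostasy reduces to e = (Σt_1 − Σt_2) − (Σ(ρt)_1 − Σ(ρt)_2) / ρ_m.
Σt_1 = 23485 m; Σt_2 = 34700 m; Σ(ρt)_1 = 67730.91; Σ(ρt)_2 = 94592.2 (in m·g/cm³).
e = (23485 − 34700) − (67730.91 − 94592.2) / 3.376 = −3260 m.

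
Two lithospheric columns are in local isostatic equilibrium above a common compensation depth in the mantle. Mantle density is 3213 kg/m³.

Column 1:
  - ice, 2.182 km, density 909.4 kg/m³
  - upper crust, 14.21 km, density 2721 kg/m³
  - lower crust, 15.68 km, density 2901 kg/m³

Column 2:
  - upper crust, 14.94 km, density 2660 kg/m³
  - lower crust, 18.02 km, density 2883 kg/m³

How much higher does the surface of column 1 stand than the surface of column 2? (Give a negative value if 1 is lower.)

0.841 km

For any compensation level in the mantle, the mantle terms cancel and isostasy reduces to e = (Σt_1 − Σt_2) − (Σ(ρt)_1 − Σ(ρt)_2) / ρ_m.
Σt_1 = 32.072 km; Σt_2 = 32.96 km; Σ(ρt)_1 = 86137.4008; Σ(ρt)_2 = 91692.06 (in km·kg/m³).
e = (32.072 − 32.96) − (86137.4008 − 91692.06) / 3213 = 0.841 km.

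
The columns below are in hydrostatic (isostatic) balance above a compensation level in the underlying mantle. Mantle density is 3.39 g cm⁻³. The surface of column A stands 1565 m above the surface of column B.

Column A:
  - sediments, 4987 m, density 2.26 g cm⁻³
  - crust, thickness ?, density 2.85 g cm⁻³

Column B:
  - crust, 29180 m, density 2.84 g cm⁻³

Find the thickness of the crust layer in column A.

29100 m

Take the compensation level at the base of the deeper column (depth z_c below the surface of column A) and equate Σ ρ_i t_i down to z_c; mantle fills any gap and the z_c terms cancel.
Column A: 4987×2.26 + x×2.85 + (z_c − 4987 − x)×3.39
Column B: 1565×0 + 29180×2.84 + (z_c − 1565 − 29180)×3.39
The z_c×3.39 term appears on both sides and cancels. Collect the known terms of each column as K = Σ(ρt)_known − 3.39 × (depth of known layers): K_A = 11270.62 − 3.39×4987 = −5635.31; K_B = 82871.2 − 3.39×(1565 + 29180) = −21354.35.
Balance: K_A − x×(3.39 − 2.85) = K_B, so x = (K_A − K_B)/(3.39 − 2.85) = 15719/0.54 = 29100 m.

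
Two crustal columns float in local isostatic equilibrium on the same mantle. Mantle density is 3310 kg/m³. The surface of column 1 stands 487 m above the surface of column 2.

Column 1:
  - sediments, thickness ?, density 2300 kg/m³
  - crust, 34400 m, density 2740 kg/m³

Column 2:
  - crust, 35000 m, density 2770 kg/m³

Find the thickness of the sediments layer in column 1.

895 m

Take the compensation level at the base of the deeper column (depth z_c below the surface of column 1) and equate Σ ρ_i t_i down to z_c; mantle fills any gap and the z_c terms cancel.
Column 1: x×2300 + 34400×2740 + (z_c − 34400 − x)×3310
Column 2: 487×0 + 35000×2770 + (z_c − 487 − 35000)×3310
The z_c×3310 term appears on both sides and cancels. Collect the known terms of each column as K = Σ(ρt)_known − 3310 × (depth of known layers): K_1 = 94256000 − 3310×34400 = −19608000; K_2 = 96950000 − 3310×(487 + 35000) = −20511970.
Balance: K_1 − x×(3310 − 2300) = K_2, so x = (K_1 − K_2)/(3310 − 2300) = 903970/1010 = 895 m.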